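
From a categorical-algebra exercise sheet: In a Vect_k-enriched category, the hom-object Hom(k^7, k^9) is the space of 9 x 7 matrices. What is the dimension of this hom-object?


In Vect-enriched categories, Hom(k^n, k^m) is the space of m x n matrices.
dim(Hom(k^7, k^9)) = 9 * 7 = 63

63


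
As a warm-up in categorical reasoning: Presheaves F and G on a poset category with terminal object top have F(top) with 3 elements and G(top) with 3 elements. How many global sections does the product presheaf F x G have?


Global sections of a presheaf on a poset with terminal top satisfy
Gamma(H) ~ H(top). Presheaves admit pointwise products, so
(F x G)(top) = F(top) x G(top) (Cartesian product).
|Gamma(F x G)| = |F(top)| * |G(top)| = 3 * 3 = 9.

9


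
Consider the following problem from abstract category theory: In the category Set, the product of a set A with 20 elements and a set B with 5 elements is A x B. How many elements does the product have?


In Set, the product A x B is the Cartesian product.
By the universal property, |A x B| = |A| * |B|.
|A x B| = 20 * 5 = 100

100


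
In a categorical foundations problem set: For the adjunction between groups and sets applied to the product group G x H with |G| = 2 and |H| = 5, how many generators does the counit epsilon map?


The counit epsilon_K: F(U(K)) -> K of the Free-Forgetful adjunction
maps |K| generators of F(U(K)) into K. For K = G x H (the product group),
|G x H| = |G| * |H|.
Total generators mapped = 2 * 5 = 10.

10


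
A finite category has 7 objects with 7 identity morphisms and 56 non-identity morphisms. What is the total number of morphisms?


Each object has an identity morphism, giving 7 identities.
Adding the 56 non-identity morphisms:
Total = 7 + 56 = 63

63


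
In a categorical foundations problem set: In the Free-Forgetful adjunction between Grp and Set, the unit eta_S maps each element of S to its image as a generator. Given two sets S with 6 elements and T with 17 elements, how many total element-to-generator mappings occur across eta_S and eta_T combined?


The unit eta_X: X -> U(F(X)) of the Free-Forgetful adjunction
maps each element of X to a generator of F(X). For X = S + T (disjoint
union in Set), |S + T| = |S| + |T|.
Total mappings = 6 + 17 = 23.

23


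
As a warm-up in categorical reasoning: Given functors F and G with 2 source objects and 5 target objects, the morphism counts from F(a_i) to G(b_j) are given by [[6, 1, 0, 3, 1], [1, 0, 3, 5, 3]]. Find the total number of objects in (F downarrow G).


Objects of (F downarrow G) are triples (a, b, h: F(a)->G(b)).
The count equals the sum of all entries in the hom-matrix.
sum(row 0) = 11
sum(row 1) = 12
Grand total = 23

23


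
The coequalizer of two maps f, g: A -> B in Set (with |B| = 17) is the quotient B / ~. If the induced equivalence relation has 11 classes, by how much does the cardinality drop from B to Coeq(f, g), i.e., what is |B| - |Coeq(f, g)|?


The coequalizer Coeq(f, g) = B / ~ has one element per equivalence class.
|B| = 17, |Coeq(f, g)| = 11.
|B| - |Coeq(f, g)| = 17 - 11 = 6.

6


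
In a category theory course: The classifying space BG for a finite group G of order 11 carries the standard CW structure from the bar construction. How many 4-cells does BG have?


In the bar-construction CW model of BG, the n-cells are indexed by
n-tuples [g_1|...|g_n] of non-identity elements of G (degenerate
simplices with some g_i = e do not contribute cells), so there are
(|G| - 1)^n n-cells.
For dim = 4 with |G| = 11:
cells = (11 - 1)^4 = 10^4 = 10000

10000


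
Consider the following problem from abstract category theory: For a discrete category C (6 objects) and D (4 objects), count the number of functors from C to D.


A functor from a discrete category C to D is determined by
where each object maps. Each of the 6 objects of C can map
to any of the 4 objects of D independently.
Number of functors = 4^6 = 4096

4096


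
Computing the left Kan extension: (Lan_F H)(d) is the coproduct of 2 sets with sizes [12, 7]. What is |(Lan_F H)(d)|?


Pointwise, the left Kan extension (Lan_F H)(d) is the colimit, indexed
by the comma category (F downarrow d), of H composed with the
projection (F downarrow d) -> C. Here that colimit is given
as a coproduct (disjoint union) of sets, so its cardinality is the
sum of the sizes of the summands.
Coproduct of sets with sizes: 12 + 7
= 19

19


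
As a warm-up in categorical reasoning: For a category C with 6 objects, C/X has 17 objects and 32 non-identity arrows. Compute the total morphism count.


In the slice category C/X, objects are morphisms to X.
Identity morphisms: 17 (one per object of C/X).
Non-identity morphisms: 32.
Total = 17 + 32 = 49

49


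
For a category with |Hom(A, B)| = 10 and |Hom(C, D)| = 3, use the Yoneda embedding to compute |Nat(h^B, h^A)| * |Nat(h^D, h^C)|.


By the Yoneda lemma, Nat(h^B, h^A) is isomorphic to Hom(A, B),
so |Nat(h^B, h^A)| = |Hom(A, B)| and |Nat(h^D, h^C)| = |Hom(C, D)|.
|Hom(A, B)| = 10, |Hom(C, D)| = 3.
|Nat(h^B, h^A) x Nat(h^D, h^C)| = 10 * 3 = 30

30


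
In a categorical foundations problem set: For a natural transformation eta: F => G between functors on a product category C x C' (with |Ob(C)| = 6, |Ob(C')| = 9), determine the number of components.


A natural transformation eta: F => G assigns one component morphism per
object of the domain category.
The domain is the product category C x C', so
|Ob(C x C')| = |Ob(C)| * |Ob(C')| = 6 * 9 = 54.
Therefore eta has 54 component morphisms.

54


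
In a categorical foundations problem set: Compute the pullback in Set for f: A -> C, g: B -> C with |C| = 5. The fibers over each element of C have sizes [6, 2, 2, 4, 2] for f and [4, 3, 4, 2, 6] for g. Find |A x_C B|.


The pullback A x_C B consists of pairs (a, b) with f(a) = g(b).
For each element c in C, the fiber product has |f^-1(c)| * |g^-1(c)| elements.
Summing over C: 6 * 4 + 2 * 3 + 2 * 4 + 4 * 2 + 2 * 6
= 24 + 6 + 8 + 8 + 12 = 58

58


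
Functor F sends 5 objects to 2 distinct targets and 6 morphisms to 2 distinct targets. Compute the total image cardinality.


The image of F consists of distinct objects and distinct morphisms.
|Im(F)| on objects = 2
|Im(F)| on morphisms = 2
Total image cardinality = 2 + 2 = 4

4


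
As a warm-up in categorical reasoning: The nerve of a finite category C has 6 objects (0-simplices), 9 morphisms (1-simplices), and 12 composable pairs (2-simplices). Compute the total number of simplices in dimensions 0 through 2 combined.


The 2-skeleton of the nerve N(C) consists of simplices in dimensions 0, 1, 2:
  |N(C)_0| = 6 (objects)
  |N(C)_1| = 9 (morphisms)
  |N(C)_2| = 12 (composable pairs)
Total = 6 + 9 + 12 = 27

27


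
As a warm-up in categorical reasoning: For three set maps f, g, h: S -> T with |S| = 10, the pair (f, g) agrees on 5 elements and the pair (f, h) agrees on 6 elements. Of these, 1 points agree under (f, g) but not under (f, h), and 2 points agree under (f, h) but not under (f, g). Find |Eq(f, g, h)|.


Eq(f, g, h) is the triple-agreement set: points in S where all three
maps take the same value. Using inclusion-exclusion on the pairwise data:
Pair (f, g) agrees on 5 points; pair (f, h) on 6 points.
Points agreeing under (f, g) but not (f, h) = 1; under (f, h) but not (f, g) = 2.
Triple-agreement = agreement-in-(f, g) minus points that agree under (f, g) but not (f, h):
|Eq(f, g, h)| = 5 - 1 = 4
(cross-check via (f, h): 6 - 2 = 4.)

4


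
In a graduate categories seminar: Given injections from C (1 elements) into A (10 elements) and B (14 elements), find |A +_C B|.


The pushout A +_C B identifies the images of C in A and B.
|A +_C B| = |A| + |B| - |C| (for injections).
= 10 + 14 - 1 = 23

23


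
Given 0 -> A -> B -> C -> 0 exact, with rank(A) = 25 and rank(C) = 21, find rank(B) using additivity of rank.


For a short exact sequence 0 -> A -> B -> C -> 0,
rank is additive: rank(B) = rank(A) + rank(C).
rank(B) = 25 + 21 = 46

46


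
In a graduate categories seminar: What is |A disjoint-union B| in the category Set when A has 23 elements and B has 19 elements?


In Set, the coproduct A + B is the disjoint union.
|A + B| = |A| + |B| = 23 + 19 = 42

42


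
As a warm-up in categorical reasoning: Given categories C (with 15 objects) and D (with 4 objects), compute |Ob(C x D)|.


The product category C x D has objects that are pairs (c, d).
Number of pairs = |Ob(C)| * |Ob(D)| = 15 * 4 = 60

60


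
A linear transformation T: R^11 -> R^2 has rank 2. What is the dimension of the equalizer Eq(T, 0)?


The equalizer of f and the zero map is ker(f).
By the rank-nullity theorem: dim(ker(f)) = dim(domain) - rank(f).
dim(ker(f)) = 11 - 2 = 9

9


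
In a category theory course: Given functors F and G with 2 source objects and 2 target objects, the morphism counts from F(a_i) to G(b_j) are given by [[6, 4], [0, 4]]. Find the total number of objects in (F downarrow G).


Objects of (F downarrow G) are triples (a, b, h: F(a)->G(b)).
The count equals the sum of all entries in the hom-matrix.
sum(row 0) = 10
sum(row 1) = 4
Grand total = 14

14


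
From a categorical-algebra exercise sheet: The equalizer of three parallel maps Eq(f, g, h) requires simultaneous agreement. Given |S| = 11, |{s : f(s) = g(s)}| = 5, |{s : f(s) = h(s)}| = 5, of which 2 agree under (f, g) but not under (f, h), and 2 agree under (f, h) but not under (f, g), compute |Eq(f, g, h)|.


Eq(f, g, h) is the triple-agreement set: points in S where all three
maps take the same value. Using inclusion-exclusion on the pairwise data:
Pair (f, g) agrees on 5 points; pair (f, h) on 5 points.
Points agreeing under (f, g) but not (f, h) = 2; under (f, h) but not (f, g) = 2.
Triple-agreement = agreement-in-(f, g) minus points that agree under (f, g) but not (f, h):
|Eq(f, g, h)| = 5 - 2 = 3
(cross-check via (f, h): 5 - 2 = 3.)

3


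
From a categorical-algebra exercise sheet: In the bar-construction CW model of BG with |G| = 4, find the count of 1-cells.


In the bar-construction CW model of BG, the n-cells are indexed by
n-tuples [g_1|...|g_n] of non-identity elements of G (degenerate
simplices with some g_i = e do not contribute cells), so there are
(|G| - 1)^n n-cells.
For dim = 1 with |G| = 4:
cells = (4 - 1)^1 = 3^1 = 3

3


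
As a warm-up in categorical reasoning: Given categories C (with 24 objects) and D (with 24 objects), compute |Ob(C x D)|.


The product category C x D has objects that are pairs (c, d).
Number of pairs = |Ob(C)| * |Ob(D)| = 24 * 24 = 576

576


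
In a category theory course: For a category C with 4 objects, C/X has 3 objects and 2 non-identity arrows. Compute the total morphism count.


In the slice category C/X, objects are morphisms to X.
Identity morphisms: 3 (one per object of C/X).
Non-identity morphisms: 2.
Total = 3 + 2 = 5

5


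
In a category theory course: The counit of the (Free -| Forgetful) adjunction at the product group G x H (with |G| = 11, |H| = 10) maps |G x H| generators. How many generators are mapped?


The counit epsilon_K: F(U(K)) -> K of the Free-Forgetful adjunction
maps |K| generators of F(U(K)) into K. For K = G x H (the product group),
|G x H| = |G| * |H|.
Total generators mapped = 11 * 10 = 110.

110


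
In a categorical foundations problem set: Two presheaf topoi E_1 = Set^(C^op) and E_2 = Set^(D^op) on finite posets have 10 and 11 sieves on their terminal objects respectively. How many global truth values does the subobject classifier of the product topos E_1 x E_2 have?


In a product of presheaf topoi E_1 x E_2, the subobject classifier
is Omega = Omega_1 x Omega_2 (componentwise), so
|Omega(top)| = |Omega_1(top_1)| * |Omega_2(top_2)|.
= 10 * 11 = 110.

110


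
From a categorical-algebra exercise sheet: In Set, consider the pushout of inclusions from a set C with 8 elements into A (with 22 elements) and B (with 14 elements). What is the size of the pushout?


The pushout A +_C B identifies the images of C in A and B.
|A +_C B| = |A| + |B| - |C| (for injections).
= 22 + 14 - 8 = 28

28


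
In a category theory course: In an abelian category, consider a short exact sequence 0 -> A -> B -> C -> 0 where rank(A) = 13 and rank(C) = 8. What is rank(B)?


For a short exact sequence 0 -> A -> B -> C -> 0,
rank is additive: rank(B) = rank(A) + rank(C).
rank(B) = 13 + 8 = 21

21


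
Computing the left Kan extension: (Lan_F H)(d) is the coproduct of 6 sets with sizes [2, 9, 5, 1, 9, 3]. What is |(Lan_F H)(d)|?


Pointwise, the left Kan extension (Lan_F H)(d) is the colimit, indexed
by the comma category (F downarrow d), of H composed with the
projection (F downarrow d) -> C. Here that colimit is given
as a coproduct (disjoint union) of sets, so its cardinality is the
sum of the sizes of the summands.
Coproduct of sets with sizes: 2 + 9 + 5 + 1 + 9 + 3
= 29

29


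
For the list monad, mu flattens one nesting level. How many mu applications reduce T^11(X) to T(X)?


Each application of mu: T^2 -> T removes one layer of nesting.
Starting at depth 11 (i.e., T^11(X)), we need to reach T(X).
Number of mu applications = 11 - 1 = 10

10


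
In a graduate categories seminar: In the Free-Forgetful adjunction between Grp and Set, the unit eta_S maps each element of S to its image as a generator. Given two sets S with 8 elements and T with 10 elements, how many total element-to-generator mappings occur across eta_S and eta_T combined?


The unit eta_X: X -> U(F(X)) of the Free-Forgetful adjunction
maps each element of X to a generator of F(X). For X = S + T (disjoint
union in Set), |S + T| = |S| + |T|.
Total mappings = 8 + 10 = 18.

18


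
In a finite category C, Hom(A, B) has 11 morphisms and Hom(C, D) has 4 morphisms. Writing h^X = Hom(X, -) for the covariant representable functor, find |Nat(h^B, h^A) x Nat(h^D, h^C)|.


By the Yoneda lemma, Nat(h^B, h^A) is isomorphic to Hom(A, B),
so |Nat(h^B, h^A)| = |Hom(A, B)| and |Nat(h^D, h^C)| = |Hom(C, D)|.
|Hom(A, B)| = 11, |Hom(C, D)| = 4.
|Nat(h^B, h^A) x Nat(h^D, h^C)| = 11 * 4 = 44

44


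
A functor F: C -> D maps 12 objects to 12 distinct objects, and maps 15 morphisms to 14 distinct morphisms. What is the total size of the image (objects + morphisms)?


The image of F consists of distinct objects and distinct morphisms.
|Im(F)| on objects = 12
|Im(F)| on morphisms = 14
Total image cardinality = 12 + 14 = 26

26


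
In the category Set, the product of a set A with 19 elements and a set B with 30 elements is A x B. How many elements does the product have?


In Set, the product A x B is the Cartesian product.
By the universal property, |A x B| = |A| * |B|.
|A x B| = 19 * 30 = 570

570


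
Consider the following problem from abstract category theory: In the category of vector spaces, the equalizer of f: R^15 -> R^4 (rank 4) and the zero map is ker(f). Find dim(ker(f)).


The equalizer of f and the zero map is ker(f).
By the rank-nullity theorem: dim(ker(f)) = dim(domain) - rank(f).
dim(ker(f)) = 15 - 4 = 11

11


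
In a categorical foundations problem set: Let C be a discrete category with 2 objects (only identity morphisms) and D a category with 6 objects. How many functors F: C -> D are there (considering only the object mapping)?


A functor from a discrete category C to D is determined by
where each object maps. Each of the 2 objects of C can map
to any of the 6 objects of D independently.
Number of functors = 6^2 = 36

36


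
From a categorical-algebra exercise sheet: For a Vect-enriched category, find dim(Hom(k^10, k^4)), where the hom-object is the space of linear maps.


In Vect-enriched categories, Hom(k^n, k^m) is the space of m x n matrices.
dim(Hom(k^10, k^4)) = 4 * 10 = 40

40


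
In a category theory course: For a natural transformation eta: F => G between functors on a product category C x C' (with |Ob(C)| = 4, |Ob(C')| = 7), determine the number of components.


A natural transformation eta: F => G assigns one component morphism per
object of the domain category.
The domain is the product category C x C', so
|Ob(C x C')| = |Ob(C)| * |Ob(C')| = 4 * 7 = 28.
Therefore eta has 28 component morphisms.

28


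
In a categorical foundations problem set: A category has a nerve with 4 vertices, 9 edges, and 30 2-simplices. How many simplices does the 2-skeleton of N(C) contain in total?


The 2-skeleton of the nerve N(C) consists of simplices in dimensions 0, 1, 2:
  |N(C)_0| = 4 (objects)
  |N(C)_1| = 9 (morphisms)
  |N(C)_2| = 30 (composable pairs)
Total = 4 + 9 + 30 = 43

43


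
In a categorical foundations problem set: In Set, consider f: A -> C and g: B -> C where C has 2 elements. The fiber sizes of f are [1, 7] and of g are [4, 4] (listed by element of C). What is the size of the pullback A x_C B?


The pullback A x_C B consists of pairs (a, b) with f(a) = g(b).
For each element c in C, the fiber product has |f^-1(c)| * |g^-1(c)| elements.
Summing over C: 1 * 4 + 7 * 4
= 4 + 28 = 32

32


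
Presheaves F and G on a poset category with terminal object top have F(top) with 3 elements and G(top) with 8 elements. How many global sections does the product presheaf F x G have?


Global sections of a presheaf on a poset with terminal top satisfy
Gamma(H) ~ H(top). Presheaves admit pointwise products, so
(F x G)(top) = F(top) x G(top) (Cartesian product).
|Gamma(F x G)| = |F(top)| * |G(top)| = 3 * 8 = 24.

24


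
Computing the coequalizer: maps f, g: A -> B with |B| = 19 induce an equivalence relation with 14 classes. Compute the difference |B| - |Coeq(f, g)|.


The coequalizer Coeq(f, g) = B / ~ has one element per equivalence class.
|B| = 19, |Coeq(f, g)| = 14.
|B| - |Coeq(f, g)| = 19 - 14 = 5.

5


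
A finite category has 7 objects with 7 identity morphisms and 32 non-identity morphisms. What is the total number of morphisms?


Each object has an identity morphism, giving 7 identities.
Adding the 32 non-identity morphisms:
Total = 7 + 32 = 39

39


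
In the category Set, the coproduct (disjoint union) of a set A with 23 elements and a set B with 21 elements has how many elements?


In Set, the coproduct A + B is the disjoint union.
|A + B| = |A| + |B| = 23 + 21 = 44

44


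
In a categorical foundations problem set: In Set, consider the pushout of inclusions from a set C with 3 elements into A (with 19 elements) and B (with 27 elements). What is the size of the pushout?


The pushout A +_C B identifies the images of C in A and B.
|A +_C B| = |A| + |B| - |C| (for injections).
= 19 + 27 - 3 = 43

43


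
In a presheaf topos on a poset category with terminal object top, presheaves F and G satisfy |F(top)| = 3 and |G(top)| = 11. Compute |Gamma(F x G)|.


Global sections of a presheaf on a poset with terminal top satisfy
Gamma(H) ~ H(top). Presheaves admit pointwise products, so
(F x G)(top) = F(top) x G(top) (Cartesian product).
|Gamma(F x G)| = |F(top)| * |G(top)| = 3 * 11 = 33.

33


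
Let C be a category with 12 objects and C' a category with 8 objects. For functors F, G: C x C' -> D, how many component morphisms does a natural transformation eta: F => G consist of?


A natural transformation eta: F => G assigns one component morphism per
object of the domain category.
The domain is the product category C x C', so
|Ob(C x C')| = |Ob(C)| * |Ob(C')| = 12 * 8 = 96.
Therefore eta has 96 component morphisms.

96


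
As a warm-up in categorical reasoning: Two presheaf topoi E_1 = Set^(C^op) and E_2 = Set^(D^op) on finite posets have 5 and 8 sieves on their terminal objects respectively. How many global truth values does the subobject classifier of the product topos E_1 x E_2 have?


In a product of presheaf topoi E_1 x E_2, the subobject classifier
is Omega = Omega_1 x Omega_2 (componentwise), so
|Omega(top)| = |Omega_1(top_1)| * |Omega_2(top_2)|.
= 5 * 8 = 40.

40


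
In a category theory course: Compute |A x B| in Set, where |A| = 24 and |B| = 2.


In Set, the product A x B is the Cartesian product.
By the universal property, |A x B| = |A| * |B|.
|A x B| = 24 * 2 = 48

48


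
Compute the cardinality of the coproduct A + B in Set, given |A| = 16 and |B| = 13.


In Set, the coproduct A + B is the disjoint union.
|A + B| = |A| + |B| = 16 + 13 = 29

29


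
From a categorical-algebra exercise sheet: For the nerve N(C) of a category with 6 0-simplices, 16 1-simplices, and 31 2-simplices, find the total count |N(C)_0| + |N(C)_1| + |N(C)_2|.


The 2-skeleton of the nerve N(C) consists of simplices in dimensions 0, 1, 2:
  |N(C)_0| = 6 (objects)
  |N(C)_1| = 16 (morphisms)
  |N(C)_2| = 31 (composable pairs)
Total = 6 + 16 + 31 = 53

53


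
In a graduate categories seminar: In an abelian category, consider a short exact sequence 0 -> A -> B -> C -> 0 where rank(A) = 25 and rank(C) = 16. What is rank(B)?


For a short exact sequence 0 -> A -> B -> C -> 0,
rank is additive: rank(B) = rank(A) + rank(C).
rank(B) = 25 + 16 = 41

41


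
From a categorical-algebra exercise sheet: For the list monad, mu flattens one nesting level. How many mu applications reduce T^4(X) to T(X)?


Each application of mu: T^2 -> T removes one layer of nesting.
Starting at depth 4 (i.e., T^4(X)), we need to reach T(X).
Number of mu applications = 4 - 1 = 3

3


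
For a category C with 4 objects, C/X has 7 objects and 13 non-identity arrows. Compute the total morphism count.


In the slice category C/X, objects are morphisms to X.
Identity morphisms: 7 (one per object of C/X).
Non-identity morphisms: 13.
Total = 7 + 13 = 20

20


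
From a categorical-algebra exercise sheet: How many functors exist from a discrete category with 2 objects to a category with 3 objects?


A functor from a discrete category C to D is determined by
where each object maps. Each of the 2 objects of C can map
to any of the 3 objects of D independently.
Number of functors = 3^2 = 9

9


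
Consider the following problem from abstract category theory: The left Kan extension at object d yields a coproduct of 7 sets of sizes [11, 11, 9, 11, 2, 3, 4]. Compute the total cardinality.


Pointwise, the left Kan extension (Lan_F H)(d) is the colimit, indexed
by the comma category (F downarrow d), of H composed with the
projection (F downarrow d) -> C. Here that colimit is given
as a coproduct (disjoint union) of sets, so its cardinality is the
sum of the sizes of the summands.
Coproduct of sets with sizes: 11 + 11 + 9 + 11 + 2 + 3 + 4
= 51

51


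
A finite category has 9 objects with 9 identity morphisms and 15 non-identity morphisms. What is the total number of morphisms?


Each object has an identity morphism, giving 9 identities.
Adding the 15 non-identity morphisms:
Total = 9 + 15 = 24

24


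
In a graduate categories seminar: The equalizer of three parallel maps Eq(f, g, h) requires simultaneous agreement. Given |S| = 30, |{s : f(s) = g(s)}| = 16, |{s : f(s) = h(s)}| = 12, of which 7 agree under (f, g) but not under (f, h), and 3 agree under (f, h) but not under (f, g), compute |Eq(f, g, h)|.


Eq(f, g, h) is the triple-agreement set: points in S where all three
maps take the same value. Using inclusion-exclusion on the pairwise data:
Pair (f, g) agrees on 16 points; pair (f, h) on 12 points.
Points agreeing under (f, g) but not (f, h) = 7; under (f, h) but not (f, g) = 3.
Triple-agreement = agreement-in-(f, g) minus points that agree under (f, g) but not (f, h):
|Eq(f, g, h)| = 16 - 7 = 9
(cross-check via (f, h): 12 - 3 = 9.)

9


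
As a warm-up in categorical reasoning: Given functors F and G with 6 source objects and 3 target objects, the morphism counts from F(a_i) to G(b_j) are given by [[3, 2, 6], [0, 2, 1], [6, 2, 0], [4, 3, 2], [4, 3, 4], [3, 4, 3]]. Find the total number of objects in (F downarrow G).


Objects of (F downarrow G) are triples (a, b, h: F(a)->G(b)).
The count equals the sum of all entries in the hom-matrix.
sum(row 0) = 11
sum(row 1) = 3
sum(row 2) = 8
sum(row 3) = 9
sum(row 4) = 11
sum(row 5) = 10
Grand total = 52

52


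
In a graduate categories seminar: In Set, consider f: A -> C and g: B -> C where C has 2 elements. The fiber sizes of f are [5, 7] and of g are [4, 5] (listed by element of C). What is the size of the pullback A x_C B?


The pullback A x_C B consists of pairs (a, b) with f(a) = g(b).
For each element c in C, the fiber product has |f^-1(c)| * |g^-1(c)| elements.
Summing over C: 5 * 4 + 7 * 5
= 20 + 35 = 55

55


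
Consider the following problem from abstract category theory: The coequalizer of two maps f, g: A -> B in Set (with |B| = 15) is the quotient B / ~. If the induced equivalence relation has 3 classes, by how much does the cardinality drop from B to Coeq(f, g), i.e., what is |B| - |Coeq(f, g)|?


The coequalizer Coeq(f, g) = B / ~ has one element per equivalence class.
|B| = 15, |Coeq(f, g)| = 3.
|B| - |Coeq(f, g)| = 15 - 3 = 12.

12


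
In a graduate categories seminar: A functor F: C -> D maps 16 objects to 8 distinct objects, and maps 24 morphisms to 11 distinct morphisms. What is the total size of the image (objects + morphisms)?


The image of F consists of distinct objects and distinct morphisms.
|Im(F)| on objects = 8
|Im(F)| on morphisms = 11
Total image cardinality = 8 + 11 = 19

19


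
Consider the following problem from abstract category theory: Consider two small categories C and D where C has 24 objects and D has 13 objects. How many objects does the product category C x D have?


The product category C x D has objects that are pairs (c, d).
Number of pairs = |Ob(C)| * |Ob(D)| = 24 * 13 = 312

312


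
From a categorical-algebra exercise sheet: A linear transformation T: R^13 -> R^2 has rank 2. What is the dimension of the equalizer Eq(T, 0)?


The equalizer of f and the zero map is ker(f).
By the rank-nullity theorem: dim(ker(f)) = dim(domain) - rank(f).
dim(ker(f)) = 13 - 2 = 11

11


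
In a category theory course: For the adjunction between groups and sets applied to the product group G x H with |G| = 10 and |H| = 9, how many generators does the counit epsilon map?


The counit epsilon_K: F(U(K)) -> K of the Free-Forgetful adjunction
maps |K| generators of F(U(K)) into K. For K = G x H (the product group),
|G x H| = |G| * |H|.
Total generators mapped = 10 * 9 = 90.

90


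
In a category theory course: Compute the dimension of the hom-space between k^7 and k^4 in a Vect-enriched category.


In Vect-enriched categories, Hom(k^n, k^m) is the space of m x n matrices.
dim(Hom(k^7, k^4)) = 4 * 7 = 28

28


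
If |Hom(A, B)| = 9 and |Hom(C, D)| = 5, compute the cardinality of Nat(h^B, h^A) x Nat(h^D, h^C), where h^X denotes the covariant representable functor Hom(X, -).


By the Yoneda lemma, Nat(h^B, h^A) is isomorphic to Hom(A, B),
so |Nat(h^B, h^A)| = |Hom(A, B)| and |Nat(h^D, h^C)| = |Hom(C, D)|.
|Hom(A, B)| = 9, |Hom(C, D)| = 5.
|Nat(h^B, h^A) x Nat(h^D, h^C)| = 9 * 5 = 45

45


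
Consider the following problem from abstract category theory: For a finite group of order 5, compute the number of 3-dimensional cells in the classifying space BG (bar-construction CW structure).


In the bar-construction CW model of BG, the n-cells are indexed by
n-tuples [g_1|...|g_n] of non-identity elements of G (degenerate
simplices with some g_i = e do not contribute cells), so there are
(|G| - 1)^n n-cells.
For dim = 3 with |G| = 5:
cells = (5 - 1)^3 = 4^3 = 64

64


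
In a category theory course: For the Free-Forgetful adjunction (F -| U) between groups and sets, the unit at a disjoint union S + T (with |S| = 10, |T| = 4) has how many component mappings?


The unit eta_X: X -> U(F(X)) of the Free-Forgetful adjunction
maps each element of X to a generator of F(X). For X = S + T (disjoint
union in Set), |S + T| = |S| + |T|.
Total mappings = 10 + 4 = 14.

14


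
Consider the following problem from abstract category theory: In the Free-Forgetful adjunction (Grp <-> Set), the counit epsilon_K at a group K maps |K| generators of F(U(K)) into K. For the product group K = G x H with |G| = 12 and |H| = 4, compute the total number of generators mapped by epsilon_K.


The counit epsilon_K: F(U(K)) -> K of the Free-Forgetful adjunction
maps |K| generators of F(U(K)) into K. For K = G x H (the product group),
|G x H| = |G| * |H|.
Total generators mapped = 12 * 4 = 48.

48


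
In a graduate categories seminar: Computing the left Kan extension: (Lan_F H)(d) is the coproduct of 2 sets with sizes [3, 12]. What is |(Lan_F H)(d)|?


Pointwise, the left Kan extension (Lan_F H)(d) is the colimit, indexed
by the comma category (F downarrow d), of H composed with the
projection (F downarrow d) -> C. Here that colimit is given
as a coproduct (disjoint union) of sets, so its cardinality is the
sum of the sizes of the summands.
Coproduct of sets with sizes: 3 + 12
= 15

15


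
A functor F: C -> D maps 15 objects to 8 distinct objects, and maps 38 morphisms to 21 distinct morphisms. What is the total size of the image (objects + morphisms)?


The image of F consists of distinct objects and distinct morphisms.
|Im(F)| on objects = 8
|Im(F)| on morphisms = 21
Total image cardinality = 8 + 21 = 29

29


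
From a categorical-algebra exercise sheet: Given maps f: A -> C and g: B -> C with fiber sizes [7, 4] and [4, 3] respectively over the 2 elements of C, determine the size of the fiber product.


The pullback A x_C B consists of pairs (a, b) with f(a) = g(b).
For each element c in C, the fiber product has |f^-1(c)| * |g^-1(c)| elements.
Summing over C: 7 * 4 + 4 * 3
= 28 + 12 = 40

40


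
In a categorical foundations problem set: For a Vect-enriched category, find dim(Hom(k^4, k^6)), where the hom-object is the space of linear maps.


In Vect-enriched categories, Hom(k^n, k^m) is the space of m x n matrices.
dim(Hom(k^4, k^6)) = 6 * 4 = 24

24


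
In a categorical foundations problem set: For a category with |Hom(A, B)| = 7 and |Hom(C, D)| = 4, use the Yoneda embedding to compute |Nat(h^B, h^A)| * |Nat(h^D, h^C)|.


By the Yoneda lemma, Nat(h^B, h^A) is isomorphic to Hom(A, B),
so |Nat(h^B, h^A)| = |Hom(A, B)| and |Nat(h^D, h^C)| = |Hom(C, D)|.
|Hom(A, B)| = 7, |Hom(C, D)| = 4.
|Nat(h^B, h^A) x Nat(h^D, h^C)| = 7 * 4 = 28

28


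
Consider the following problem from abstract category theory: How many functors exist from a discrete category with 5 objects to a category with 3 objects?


A functor from a discrete category C to D is determined by
where each object maps. Each of the 5 objects of C can map
to any of the 3 objects of D independently.
Number of functors = 3^5 = 243

243


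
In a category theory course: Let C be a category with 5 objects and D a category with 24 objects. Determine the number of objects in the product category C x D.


The product category C x D has objects that are pairs (c, d).
Number of pairs = |Ob(C)| * |Ob(D)| = 5 * 24 = 120

120


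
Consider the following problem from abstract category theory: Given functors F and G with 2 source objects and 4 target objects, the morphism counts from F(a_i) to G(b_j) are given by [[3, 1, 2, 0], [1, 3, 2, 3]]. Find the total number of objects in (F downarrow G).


Objects of (F downarrow G) are triples (a, b, h: F(a)->G(b)).
The count equals the sum of all entries in the hom-matrix.
sum(row 0) = 6
sum(row 1) = 9
Grand total = 15

15


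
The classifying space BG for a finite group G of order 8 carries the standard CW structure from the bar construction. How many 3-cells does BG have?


In the bar-construction CW model of BG, the n-cells are indexed by
n-tuples [g_1|...|g_n] of non-identity elements of G (degenerate
simplices with some g_i = e do not contribute cells), so there are
(|G| - 1)^n n-cells.
For dim = 3 with |G| = 8:
cells = (8 - 1)^3 = 7^3 = 343

343


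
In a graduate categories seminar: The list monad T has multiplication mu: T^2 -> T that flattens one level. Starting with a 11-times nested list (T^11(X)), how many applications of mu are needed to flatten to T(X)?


Each application of mu: T^2 -> T removes one layer of nesting.
Starting at depth 11 (i.e., T^11(X)), we need to reach T(X).
Number of mu applications = 11 - 1 = 10

10


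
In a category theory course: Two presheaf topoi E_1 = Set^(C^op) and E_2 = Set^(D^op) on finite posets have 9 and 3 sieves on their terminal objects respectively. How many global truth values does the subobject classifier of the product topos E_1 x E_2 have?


In a product of presheaf topoi E_1 x E_2, the subobject classifier
is Omega = Omega_1 x Omega_2 (componentwise), so
|Omega(top)| = |Omega_1(top_1)| * |Omega_2(top_2)|.
= 9 * 3 = 27.

27


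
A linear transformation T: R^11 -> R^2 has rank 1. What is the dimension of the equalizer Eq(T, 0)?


The equalizer of f and the zero map is ker(f).
By the rank-nullity theorem: dim(ker(f)) = dim(domain) - rank(f).
dim(ker(f)) = 11 - 1 = 10

10


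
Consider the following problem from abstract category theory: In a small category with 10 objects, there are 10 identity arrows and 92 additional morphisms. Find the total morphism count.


Each object has an identity morphism, giving 10 identities.
Adding the 92 non-identity morphisms:
Total = 10 + 92 = 102

102


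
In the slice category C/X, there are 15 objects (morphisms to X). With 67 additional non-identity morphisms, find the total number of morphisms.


In the slice category C/X, objects are morphisms to X.
Identity morphisms: 15 (one per object of C/X).
Non-identity morphisms: 67.
Total = 15 + 67 = 82

82


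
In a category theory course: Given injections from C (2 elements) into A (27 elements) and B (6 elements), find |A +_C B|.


The pushout A +_C B identifies the images of C in A and B.
|A +_C B| = |A| + |B| - |C| (for injections).
= 27 + 6 - 2 = 31

31


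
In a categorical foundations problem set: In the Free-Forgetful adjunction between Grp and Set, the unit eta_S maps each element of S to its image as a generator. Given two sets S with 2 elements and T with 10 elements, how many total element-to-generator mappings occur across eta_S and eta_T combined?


The unit eta_X: X -> U(F(X)) of the Free-Forgetful adjunction
maps each element of X to a generator of F(X). For X = S + T (disjoint
union in Set), |S + T| = |S| + |T|.
Total mappings = 2 + 10 = 12.

12


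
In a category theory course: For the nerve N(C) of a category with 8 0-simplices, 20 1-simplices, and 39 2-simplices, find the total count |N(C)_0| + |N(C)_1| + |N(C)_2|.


The 2-skeleton of the nerve N(C) consists of simplices in dimensions 0, 1, 2:
  |N(C)_0| = 8 (objects)
  |N(C)_1| = 20 (morphisms)
  |N(C)_2| = 39 (composable pairs)
Total = 8 + 20 + 39 = 67

67


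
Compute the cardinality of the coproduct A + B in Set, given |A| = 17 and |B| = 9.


In Set, the coproduct A + B is the disjoint union.
|A + B| = |A| + |B| = 17 + 9 = 26

26


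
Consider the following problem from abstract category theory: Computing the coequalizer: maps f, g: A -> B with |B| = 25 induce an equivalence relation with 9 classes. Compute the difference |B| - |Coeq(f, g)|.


The coequalizer Coeq(f, g) = B / ~ has one element per equivalence class.
|B| = 25, |Coeq(f, g)| = 9.
|B| - |Coeq(f, g)| = 25 - 9 = 16.

16


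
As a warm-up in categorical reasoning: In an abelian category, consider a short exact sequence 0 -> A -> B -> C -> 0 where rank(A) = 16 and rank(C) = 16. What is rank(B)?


For a short exact sequence 0 -> A -> B -> C -> 0,
rank is additive: rank(B) = rank(A) + rank(C).
rank(B) = 16 + 16 = 32

32


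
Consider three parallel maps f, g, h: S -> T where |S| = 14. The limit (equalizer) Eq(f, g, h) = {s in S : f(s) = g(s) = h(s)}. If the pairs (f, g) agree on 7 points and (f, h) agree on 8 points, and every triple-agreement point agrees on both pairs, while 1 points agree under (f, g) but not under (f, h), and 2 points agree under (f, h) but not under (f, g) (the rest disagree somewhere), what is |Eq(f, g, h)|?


Eq(f, g, h) is the triple-agreement set: points in S where all three
maps take the same value. Using inclusion-exclusion on the pairwise data:
Pair (f, g) agrees on 7 points; pair (f, h) on 8 points.
Points agreeing under (f, g) but not (f, h) = 1; under (f, h) but not (f, g) = 2.
Triple-agreement = agreement-in-(f, g) minus points that agree under (f, g) but not (f, h):
|Eq(f, g, h)| = 7 - 1 = 6
(cross-check via (f, h): 8 - 2 = 6.)

6


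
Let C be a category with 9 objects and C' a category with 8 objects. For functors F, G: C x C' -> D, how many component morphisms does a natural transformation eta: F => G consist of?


A natural transformation eta: F => G assigns one component morphism per
object of the domain category.
The domain is the product category C x C', so
|Ob(C x C')| = |Ob(C)| * |Ob(C')| = 9 * 8 = 72.
Therefore eta has 72 component morphisms.

72


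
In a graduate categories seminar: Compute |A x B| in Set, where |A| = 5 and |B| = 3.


In Set, the product A x B is the Cartesian product.
By the universal property, |A x B| = |A| * |B|.
|A x B| = 5 * 3 = 15

15


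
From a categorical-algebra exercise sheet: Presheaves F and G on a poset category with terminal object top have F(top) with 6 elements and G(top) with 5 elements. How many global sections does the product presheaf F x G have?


Global sections of a presheaf on a poset with terminal top satisfy
Gamma(H) ~ H(top). Presheaves admit pointwise products, so
(F x G)(top) = F(top) x G(top) (Cartesian product).
|Gamma(F x G)| = |F(top)| * |G(top)| = 6 * 5 = 30.

30


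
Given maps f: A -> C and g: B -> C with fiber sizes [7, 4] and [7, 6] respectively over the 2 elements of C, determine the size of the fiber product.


The pullback A x_C B consists of pairs (a, b) with f(a) = g(b).
For each element c in C, the fiber product has |f^-1(c)| * |g^-1(c)| elements.
Summing over C: 7 * 7 + 4 * 6
= 49 + 24 = 73

73


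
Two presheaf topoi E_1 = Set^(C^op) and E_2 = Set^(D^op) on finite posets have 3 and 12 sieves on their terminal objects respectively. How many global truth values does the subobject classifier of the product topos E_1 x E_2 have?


In a product of presheaf topoi E_1 x E_2, the subobject classifier
is Omega = Omega_1 x Omega_2 (componentwise), so
|Omega(top)| = |Omega_1(top_1)| * |Omega_2(top_2)|.
= 3 * 12 = 36.

36


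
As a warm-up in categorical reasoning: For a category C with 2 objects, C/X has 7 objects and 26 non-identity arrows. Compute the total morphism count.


In the slice category C/X, objects are morphisms to X.
Identity morphisms: 7 (one per object of C/X).
Non-identity morphisms: 26.
Total = 7 + 26 = 33

33


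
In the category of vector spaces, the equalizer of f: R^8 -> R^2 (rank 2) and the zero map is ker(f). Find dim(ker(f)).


The equalizer of f and the zero map is ker(f).
By the rank-nullity theorem: dim(ker(f)) = dim(domain) - rank(f).
dim(ker(f)) = 8 - 2 = 6

6


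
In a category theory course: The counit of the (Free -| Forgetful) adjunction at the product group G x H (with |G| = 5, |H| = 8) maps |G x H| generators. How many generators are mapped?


The counit epsilon_K: F(U(K)) -> K of the Free-Forgetful adjunction
maps |K| generators of F(U(K)) into K. For K = G x H (the product group),
|G x H| = |G| * |H|.
Total generators mapped = 5 * 8 = 40.

40


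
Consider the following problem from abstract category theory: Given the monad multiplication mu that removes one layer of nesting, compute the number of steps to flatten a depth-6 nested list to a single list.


Each application of mu: T^2 -> T removes one layer of nesting.
Starting at depth 6 (i.e., T^6(X)), we need to reach T(X).
Number of mu applications = 6 - 1 = 5

5


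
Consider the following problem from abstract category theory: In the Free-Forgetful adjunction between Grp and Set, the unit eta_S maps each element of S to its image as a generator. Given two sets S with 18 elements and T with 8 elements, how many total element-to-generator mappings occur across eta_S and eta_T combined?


The unit eta_X: X -> U(F(X)) of the Free-Forgetful adjunction
maps each element of X to a generator of F(X). For X = S + T (disjoint
union in Set), |S + T| = |S| + |T|.
Total mappings = 18 + 8 = 26.

26
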